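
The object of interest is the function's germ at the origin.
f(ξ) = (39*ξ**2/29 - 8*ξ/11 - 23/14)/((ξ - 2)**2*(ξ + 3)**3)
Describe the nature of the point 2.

The denominator factor ξ - 2 vanishes at 2 and appears to the power 2; the numerator there equals 10191/4466, nonzero, and no other factor vanishes.
Hence a pole whose order is the multiplicity, 2.

The point is a pole of order 2.


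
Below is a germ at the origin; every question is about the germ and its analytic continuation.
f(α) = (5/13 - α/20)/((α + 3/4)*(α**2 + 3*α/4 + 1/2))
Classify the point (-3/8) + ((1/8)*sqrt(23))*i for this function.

The denominator factor α**2 + 3*α/4 + 1/2 vanishes at (-3/8) + ((1/8)*sqrt(23))*i and appears to the power 1; the numerator there equals (839/2080) - ((1/160)*sqrt(23))*i, nonzero, and no other factor vanishes.
Hence a pole whose order is the multiplicity, 1.

The point is a pole of order 1.


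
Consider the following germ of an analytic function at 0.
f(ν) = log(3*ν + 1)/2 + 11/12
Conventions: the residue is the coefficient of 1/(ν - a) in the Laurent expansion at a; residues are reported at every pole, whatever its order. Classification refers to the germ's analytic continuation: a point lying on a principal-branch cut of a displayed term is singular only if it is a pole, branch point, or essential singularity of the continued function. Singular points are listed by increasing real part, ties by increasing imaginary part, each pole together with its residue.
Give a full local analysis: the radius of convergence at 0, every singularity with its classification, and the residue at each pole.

Radius of convergence at 0: 1/3.
At -1/3: a logarithmic branch point.

Branch term (1/2)*log(1 - ν/(-1/3)): its argument vanishes at ν = -1/3, a logarithmic branch point, modulus 1/3.
The radius of convergence is the smallest modulus among the singular points: 1/3.


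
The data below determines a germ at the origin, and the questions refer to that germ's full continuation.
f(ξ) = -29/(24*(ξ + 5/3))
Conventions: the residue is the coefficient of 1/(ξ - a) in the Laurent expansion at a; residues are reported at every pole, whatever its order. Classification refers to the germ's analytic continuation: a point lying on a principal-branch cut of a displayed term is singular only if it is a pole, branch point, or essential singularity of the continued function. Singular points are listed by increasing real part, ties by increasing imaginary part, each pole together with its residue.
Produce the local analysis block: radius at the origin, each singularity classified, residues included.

Denominator factor (ξ + 5/3): pole of order 1 at -5/3, modulus 5/3.
The radius of convergence is the smallest modulus among the singular points: 5/3.
At the order-1 pole -5/3 set g(ξ) = (ξ - (-5/3))*f(ξ) = -29/24.
Simple pole: residue = g(a) at a = -5/3, which is -29/24.

Radius of convergence at 0: 5/3.
At -5/3: a pole of order 1; residue -29/24.


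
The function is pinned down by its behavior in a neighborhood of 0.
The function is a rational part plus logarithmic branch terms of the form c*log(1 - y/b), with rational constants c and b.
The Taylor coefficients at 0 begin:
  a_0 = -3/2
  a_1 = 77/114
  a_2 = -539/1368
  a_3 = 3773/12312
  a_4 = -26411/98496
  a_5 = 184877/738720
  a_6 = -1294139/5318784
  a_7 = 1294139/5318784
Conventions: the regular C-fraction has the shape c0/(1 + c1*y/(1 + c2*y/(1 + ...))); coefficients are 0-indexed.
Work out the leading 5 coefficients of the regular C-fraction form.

Taylor coefficients (read off): a_0 = -3/2, a_1 = 77/114, a_2 = -539/1368, a_3 = 3773/12312, a_4 = -26411/98496.
c0 = a_0 = -3/2. Peel one level at a time: if S = 1 + c*y/S' with S'(0) = 1, then c is the y-coefficient of S and S' = c*y/(S - 1).
S_1 = c0/f = 1 + (77/171)*y + (-7007/116964)*y^2 + ...; c1 = 77/171.
S_2 = c1*y/(S_1 - 1) = 1 + (91/684)*y + (-49/432)*y^2 + ...; c2 = 91/684.
S_3 = c2*y/(S_2 - 1) = 1 + (133/156)*y + (931/4056)*y^2 + ...; c3 = 133/156.
S_4 = c3*y/(S_3 - 1) = 1 + (-7/26)*y + ...; c4 = -7/26.

The regular C-fraction coefficients are [-3/2, 77/171, 91/684, 133/156, -7/26].


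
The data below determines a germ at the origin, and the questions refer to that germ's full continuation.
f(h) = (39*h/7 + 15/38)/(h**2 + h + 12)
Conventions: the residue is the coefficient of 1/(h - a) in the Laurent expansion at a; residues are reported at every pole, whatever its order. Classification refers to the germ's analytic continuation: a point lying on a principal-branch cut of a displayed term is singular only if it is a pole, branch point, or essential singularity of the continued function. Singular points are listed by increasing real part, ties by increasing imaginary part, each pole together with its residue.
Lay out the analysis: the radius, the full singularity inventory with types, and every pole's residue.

Denominator factor (h**2 + h + 12): discriminant -47, complex-conjugate roots (-1/2) + ((1/2)*sqrt(47))*i and (-1/2) - ((1/2)*sqrt(47))*i; poles of order 1, moduli (2)*sqrt(3) and (2)*sqrt(3).
The radius of convergence is the smallest modulus among the singular points: (2)*sqrt(3).
The factor h**2 + h + 12 splits as (h - a)(h - a') with a = (-1/2) - ((1/2)*sqrt(47))*i, a' = (-1/2) + ((1/2)*sqrt(47))*i. At the order-1 pole a set g(h) = (h - a)*f(h) = [39*h/7 + 15/38] / (h - a').
Simple pole: residue = g(a) at a = (-1/2) - ((1/2)*sqrt(47))*i, which is (39/14) - ((318/6251)*sqrt(47))*i.
The factor h**2 + h + 12 splits as (h - a)(h - a') with a = (-1/2) + ((1/2)*sqrt(47))*i, a' = (-1/2) - ((1/2)*sqrt(47))*i. At the order-1 pole a set g(h) = (h - a)*f(h) = [39*h/7 + 15/38] / (h - a').
Simple pole: residue = g(a) at a = (-1/2) + ((1/2)*sqrt(47))*i, which is (39/14) + ((318/6251)*sqrt(47))*i.
List the singular points by increasing real part (a conjugate pair: the negative imaginary part first).

Radius of convergence at 0: (2)*sqrt(3).
At (-1/2) - ((1/2)*sqrt(47))*i: a pole of order 1; residue (39/14) - ((318/6251)*sqrt(47))*i.
At (-1/2) + ((1/2)*sqrt(47))*i: a pole of order 1; residue (39/14) + ((318/6251)*sqrt(47))*i.


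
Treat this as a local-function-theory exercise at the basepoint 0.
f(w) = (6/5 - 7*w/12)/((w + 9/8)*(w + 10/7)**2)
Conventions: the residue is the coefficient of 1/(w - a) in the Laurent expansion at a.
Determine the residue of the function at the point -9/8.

The residue is 29106/1445.

At the order-1 pole -9/8 set g(w) = (w - (-9/8))*f(w) = (6/5 - 7*w/12)/(w + 10/7)**2.
Simple pole: residue = g(a) at a = -9/8, which is 29106/1445.


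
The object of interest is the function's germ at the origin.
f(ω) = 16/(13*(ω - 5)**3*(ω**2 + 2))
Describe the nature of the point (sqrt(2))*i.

The point is a pole of order 1.

The denominator factor ω**2 + 2 vanishes at (sqrt(2))*i and appears to the power 1; the numerator there equals 16/13, nonzero, and no other factor vanishes.
Hence a pole whose order is the multiplicity, 1.


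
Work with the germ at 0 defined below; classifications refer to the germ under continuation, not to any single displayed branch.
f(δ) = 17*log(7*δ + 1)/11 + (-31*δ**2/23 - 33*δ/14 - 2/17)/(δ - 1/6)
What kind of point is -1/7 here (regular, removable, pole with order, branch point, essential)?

The point is a logarithmic branch point.

The term (17/11)*log(1 - δ/(-1/7)) has argument 1 - -1/7/(-1/7) = 0 at -1/7: a logarithmic (infinitely-sheeted) branch point; the remaining terms are analytic or single-valued there.


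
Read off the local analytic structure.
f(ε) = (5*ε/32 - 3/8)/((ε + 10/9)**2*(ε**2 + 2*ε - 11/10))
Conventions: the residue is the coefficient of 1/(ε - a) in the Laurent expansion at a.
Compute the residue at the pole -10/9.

At the order-2 pole -10/9 set g(ε) = (ε - (-10/9))^2*f(ε) = (5*ε/32 - 3/8)/(ε**2 + 2*ε - 11/10).
Order-2 pole: residue = g'(a); g'(-10/9) = -4704075/45751696, so the residue is -4704075/45751696.

The residue is -4704075/45751696.


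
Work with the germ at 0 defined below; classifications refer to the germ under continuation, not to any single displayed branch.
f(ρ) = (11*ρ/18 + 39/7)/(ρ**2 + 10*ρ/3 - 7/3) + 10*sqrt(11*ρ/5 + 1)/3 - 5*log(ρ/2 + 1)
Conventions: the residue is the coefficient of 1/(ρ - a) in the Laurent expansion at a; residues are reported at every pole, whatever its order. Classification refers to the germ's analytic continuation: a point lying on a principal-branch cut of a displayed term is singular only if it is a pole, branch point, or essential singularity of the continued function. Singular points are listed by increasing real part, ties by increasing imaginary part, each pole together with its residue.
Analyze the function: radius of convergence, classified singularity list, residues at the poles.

Radius of convergence at 0: 5/11.
At -5/3 - (1/3)*sqrt(46): a pole of order 1; residue 11/36 - (1721/11592)*sqrt(46).
At -2: a logarithmic branch point.
At -5/11: an algebraic (square-root) branch point.
At -5/3 + (1/3)*sqrt(46): a pole of order 1; residue 11/36 + (1721/11592)*sqrt(46).

Denominator factor (ρ**2 + 10*ρ/3 - 7/3): discriminant 184/9, real irrational roots -5/3 + (1/3)*sqrt(46) and -5/3 - (1/3)*sqrt(46); poles of order 1, moduli -5/3 + (1/3)*sqrt(46) and 5/3 + (1/3)*sqrt(46).
Branch term (-5)*log(1 - ρ/(-2)): its argument vanishes at ρ = -2, a logarithmic branch point, modulus 2.
Branch term (10/3)*sqrt(1 - ρ/(-5/11)): its argument vanishes at ρ = -5/11, a square-root branch point, modulus 5/11.
The radius of convergence is the smallest modulus among the singular points: 5/11.
The branch terms are analytic at -5/3 - (1/3)*sqrt(46) and contribute nothing to the residue; only the rational part matters.
The factor ρ**2 + 10*ρ/3 - 7/3 splits as (ρ - a)(ρ - a') with a = -5/3 - (1/3)*sqrt(46), a' = -5/3 + (1/3)*sqrt(46). At the order-1 pole a set g(ρ) = (ρ - a)*(rational part) = [11*ρ/18 + 39/7] / (ρ - a').
Simple pole: residue = g(a) at a = -5/3 - (1/3)*sqrt(46), which is 11/36 - (1721/11592)*sqrt(46).
The branch terms are analytic at -5/3 + (1/3)*sqrt(46) and contribute nothing to the residue; only the rational part matters.
The factor ρ**2 + 10*ρ/3 - 7/3 splits as (ρ - a)(ρ - a') with a = -5/3 + (1/3)*sqrt(46), a' = -5/3 - (1/3)*sqrt(46). At the order-1 pole a set g(ρ) = (ρ - a)*(rational part) = [11*ρ/18 + 39/7] / (ρ - a').
Simple pole: residue = g(a) at a = -5/3 + (1/3)*sqrt(46), which is 11/36 + (1721/11592)*sqrt(46).
List the singular points by increasing real part (a conjugate pair: the negative imaginary part first).


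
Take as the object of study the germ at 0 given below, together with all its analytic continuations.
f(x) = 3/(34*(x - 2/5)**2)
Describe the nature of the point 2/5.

The point is a pole of order 2.

The denominator factor x - 2/5 vanishes at 2/5 and appears to the power 2; the numerator there equals 3/34, nonzero, and no other factor vanishes.
Hence a pole whose order is the multiplicity, 2.


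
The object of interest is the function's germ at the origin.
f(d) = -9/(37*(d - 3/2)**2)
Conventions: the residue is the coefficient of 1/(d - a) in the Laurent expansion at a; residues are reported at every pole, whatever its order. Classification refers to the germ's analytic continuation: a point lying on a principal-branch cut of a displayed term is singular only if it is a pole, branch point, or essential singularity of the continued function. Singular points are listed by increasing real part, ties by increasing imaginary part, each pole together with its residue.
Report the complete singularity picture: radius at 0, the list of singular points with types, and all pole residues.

Denominator factor (d - 3/2)^2: pole of order 2 at 3/2, modulus 3/2.
The radius of convergence is the smallest modulus among the singular points: 3/2.
At the order-2 pole 3/2 set g(d) = (d - (3/2))^2*f(d) = -9/37.
Order-2 pole: residue = g'(a); g'(3/2) = 0, so the residue is 0.

Radius of convergence at 0: 3/2.
At 3/2: a pole of order 2; residue 0.


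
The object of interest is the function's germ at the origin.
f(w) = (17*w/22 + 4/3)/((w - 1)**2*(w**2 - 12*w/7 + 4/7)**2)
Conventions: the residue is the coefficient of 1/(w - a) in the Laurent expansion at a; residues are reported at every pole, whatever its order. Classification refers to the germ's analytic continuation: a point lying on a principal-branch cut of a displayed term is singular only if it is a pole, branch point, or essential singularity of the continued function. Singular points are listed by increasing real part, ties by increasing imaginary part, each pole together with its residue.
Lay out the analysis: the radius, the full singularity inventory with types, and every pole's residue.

Radius of convergence at 0: 6/7 - (2/7)*sqrt(2).
At 6/7 - (2/7)*sqrt(2): a pole of order 2; residue -29743/132 + (842653/4224)*sqrt(2).
At 1: a pole of order 2; residue 29743/66.
At 6/7 + (2/7)*sqrt(2): a pole of order 2; residue -29743/132 - (842653/4224)*sqrt(2).

Denominator factor (w - 1)^2: pole of order 2 at 1, modulus 1.
Denominator factor (w**2 - 12*w/7 + 4/7)^2: discriminant 32/49, real irrational roots 6/7 + (2/7)*sqrt(2) and 6/7 - (2/7)*sqrt(2); poles of order 2, moduli 6/7 + (2/7)*sqrt(2) and 6/7 - (2/7)*sqrt(2).
The radius of convergence is the smallest modulus among the singular points: 6/7 - (2/7)*sqrt(2).
The factor w**2 - 12*w/7 + 4/7 splits as (w - a)(w - a') with a = 6/7 - (2/7)*sqrt(2), a' = 6/7 + (2/7)*sqrt(2). At the order-2 pole a set g(w) = (w - a)^2*f(w) = [(17*w/22 + 4/3)/(w - 1)**2] / (w - a')^2.
Order-2 pole: residue = g'(a); g'(6/7 - (2/7)*sqrt(2)) = -29743/132 + (842653/4224)*sqrt(2), so the residue is -29743/132 + (842653/4224)*sqrt(2).
At the order-2 pole 1 set g(w) = (w - (1))^2*f(w) = (17*w/22 + 4/3)/(w**2 - 12*w/7 + 4/7)**2.
Order-2 pole: residue = g'(a); g'(1) = 29743/66, so the residue is 29743/66.
The factor w**2 - 12*w/7 + 4/7 splits as (w - a)(w - a') with a = 6/7 + (2/7)*sqrt(2), a' = 6/7 - (2/7)*sqrt(2). At the order-2 pole a set g(w) = (w - a)^2*f(w) = [(17*w/22 + 4/3)/(w - 1)**2] / (w - a')^2.
Order-2 pole: residue = g'(a); g'(6/7 + (2/7)*sqrt(2)) = -29743/132 - (842653/4224)*sqrt(2), so the residue is -29743/132 - (842653/4224)*sqrt(2).
List the singular points by increasing real part (a conjugate pair: the negative imaginary part first).


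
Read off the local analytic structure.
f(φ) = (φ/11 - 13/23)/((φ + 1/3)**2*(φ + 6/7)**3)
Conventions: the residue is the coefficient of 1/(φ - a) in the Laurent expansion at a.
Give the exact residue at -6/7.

At the order-3 pole -6/7 set g(φ) = (φ - (-6/7))^3*f(φ) = (φ/11 - 13/23)/(φ + 1/3)**2.
Order-3 pole: residue = g''(a)/2; g''(-6/7) = -180496890/3704173, so the residue is -90248445/3704173.

The residue is -90248445/3704173.


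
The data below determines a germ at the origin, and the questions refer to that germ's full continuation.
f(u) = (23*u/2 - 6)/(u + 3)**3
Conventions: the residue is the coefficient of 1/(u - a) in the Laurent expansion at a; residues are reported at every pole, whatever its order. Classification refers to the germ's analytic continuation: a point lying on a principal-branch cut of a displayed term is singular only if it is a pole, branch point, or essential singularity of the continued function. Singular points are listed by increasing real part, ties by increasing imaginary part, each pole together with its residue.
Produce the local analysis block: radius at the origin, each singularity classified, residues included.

Denominator factor (u + 3)^3: pole of order 3 at -3, modulus 3.
The radius of convergence is the smallest modulus among the singular points: 3.
At the order-3 pole -3 set g(u) = (u - (-3))^3*f(u) = 23*u/2 - 6.
Order-3 pole: residue = g''(a)/2; g''(-3) = 0, so the residue is 0.

Radius of convergence at 0: 3.
At -3: a pole of order 3; residue 0.


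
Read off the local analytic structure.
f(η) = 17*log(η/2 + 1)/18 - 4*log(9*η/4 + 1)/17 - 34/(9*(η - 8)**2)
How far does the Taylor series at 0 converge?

Denominator factor (η - 8)^2: pole of order 2 at 8, modulus 8.
Branch term (17/18)*log(1 - η/(-2)): its argument vanishes at η = -2, a logarithmic branch point, modulus 2.
Branch term (-4/17)*log(1 - η/(-4/9)): its argument vanishes at η = -4/9, a logarithmic branch point, modulus 4/9.
The radius of convergence is the smallest modulus among the singular points: 4/9.

The radius of convergence is 4/9.


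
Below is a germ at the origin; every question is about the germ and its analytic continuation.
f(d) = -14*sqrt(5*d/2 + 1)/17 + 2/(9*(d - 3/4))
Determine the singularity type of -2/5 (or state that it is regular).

The term (-14/17)*sqrt(1 - d/(-2/5)) has argument 1 - -2/5/(-2/5) = 0 at -2/5: a square-root (algebraic, two-sheeted) branch point; the remaining terms are analytic or single-valued there.

The point is an algebraic (square-root) branch point.


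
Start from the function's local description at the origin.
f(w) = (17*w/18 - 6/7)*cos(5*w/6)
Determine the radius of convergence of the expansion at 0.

The radius of convergence is infinite.

The factor cos(5*w/6) is entire and contributes no finite singular point.
The polynomial part has no poles.
No finite singular points: the Taylor series at 0 converges everywhere.


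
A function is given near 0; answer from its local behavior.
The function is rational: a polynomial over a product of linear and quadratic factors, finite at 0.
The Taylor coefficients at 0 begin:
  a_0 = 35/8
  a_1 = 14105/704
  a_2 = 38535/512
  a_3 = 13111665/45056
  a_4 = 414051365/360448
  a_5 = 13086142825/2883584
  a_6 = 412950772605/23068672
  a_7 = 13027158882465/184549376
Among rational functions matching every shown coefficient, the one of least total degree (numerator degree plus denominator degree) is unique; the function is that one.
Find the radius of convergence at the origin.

The radius of convergence is -1 + (1/7)*sqrt(77).

No rational of total degree below 5 reproduces all 8 coefficients; solving the [1/4] Pade equations on them gives f(ζ) = (-10*ζ/11 - 2)/((ζ**2 - ζ/2 + 4/5)*(ζ**2 + 2*ζ - 4/7)), whose expansion matches every shown term.
Denominator factor (ζ**2 + 2*ζ - 4/7): discriminant 44/7, real irrational roots -1 + (1/7)*sqrt(77) and -1 - (1/7)*sqrt(77); poles of order 1, moduli -1 + (1/7)*sqrt(77) and 1 + (1/7)*sqrt(77).
Denominator factor (ζ**2 - ζ/2 + 4/5): discriminant -59/20, complex-conjugate roots (1/4) + ((1/20)*sqrt(295))*i and (1/4) - ((1/20)*sqrt(295))*i; poles of order 1, moduli (2/5)*sqrt(5) and (2/5)*sqrt(5).
The radius of convergence is the smallest modulus among the singular points: -1 + (1/7)*sqrt(77).


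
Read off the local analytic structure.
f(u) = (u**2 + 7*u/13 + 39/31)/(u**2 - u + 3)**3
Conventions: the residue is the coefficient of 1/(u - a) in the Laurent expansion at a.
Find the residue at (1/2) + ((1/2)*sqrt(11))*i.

The residue is -((6514/536393)*sqrt(11))*i.

The factor u**2 - u + 3 splits as (u - a)(u - a') with a = (1/2) + ((1/2)*sqrt(11))*i, a' = (1/2) - ((1/2)*sqrt(11))*i. At the order-3 pole a set g(u) = (u - a)^3*f(u) = [u**2 + 7*u/13 + 39/31] / (u - a')^3.
Order-3 pole: residue = g''(a)/2; g''((1/2) + ((1/2)*sqrt(11))*i) = -((13028/536393)*sqrt(11))*i, so the residue is -((6514/536393)*sqrt(11))*i.


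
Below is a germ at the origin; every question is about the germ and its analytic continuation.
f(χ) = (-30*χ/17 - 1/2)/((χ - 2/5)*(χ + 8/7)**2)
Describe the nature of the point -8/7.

The point is a pole of order 2.

The denominator factor χ + 8/7 vanishes at -8/7 and appears to the power 2; the numerator there equals 361/238, nonzero, and no other factor vanishes.
Hence a pole whose order is the multiplicity, 2.


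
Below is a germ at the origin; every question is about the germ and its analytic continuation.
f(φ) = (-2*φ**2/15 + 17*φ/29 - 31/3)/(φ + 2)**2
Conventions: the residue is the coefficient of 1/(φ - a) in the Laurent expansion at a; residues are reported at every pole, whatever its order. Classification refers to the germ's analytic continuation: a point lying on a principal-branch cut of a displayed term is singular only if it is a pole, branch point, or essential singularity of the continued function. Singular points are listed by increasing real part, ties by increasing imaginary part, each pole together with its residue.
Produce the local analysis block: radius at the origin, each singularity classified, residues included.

Denominator factor (φ + 2)^2: pole of order 2 at -2, modulus 2.
The radius of convergence is the smallest modulus among the singular points: 2.
At the order-2 pole -2 set g(φ) = (φ - (-2))^2*f(φ) = -2*φ**2/15 + 17*φ/29 - 31/3.
Order-2 pole: residue = g'(a); g'(-2) = 487/435, so the residue is 487/435.

Radius of convergence at 0: 2.
At -2: a pole of order 2; residue 487/435.


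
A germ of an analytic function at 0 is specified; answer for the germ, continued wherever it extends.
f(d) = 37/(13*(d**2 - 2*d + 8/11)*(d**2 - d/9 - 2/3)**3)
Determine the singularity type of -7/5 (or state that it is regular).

The point is a regular point.

Denominator factors: d**2 - d/9 - 2/3 = 326/225 at d = -7/5; d**2 - 2*d + 8/11 = 1509/275 at d = -7/5 — none vanishes.
So the germ continues analytically to -7/5.


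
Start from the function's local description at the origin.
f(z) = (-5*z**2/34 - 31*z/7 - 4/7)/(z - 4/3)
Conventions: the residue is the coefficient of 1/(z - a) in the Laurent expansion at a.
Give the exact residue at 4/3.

The residue is -7216/1071.

At the order-1 pole 4/3 set g(z) = (z - (4/3))*f(z) = -5*z**2/34 - 31*z/7 - 4/7.
Simple pole: residue = g(a) at a = 4/3, which is -7216/1071.


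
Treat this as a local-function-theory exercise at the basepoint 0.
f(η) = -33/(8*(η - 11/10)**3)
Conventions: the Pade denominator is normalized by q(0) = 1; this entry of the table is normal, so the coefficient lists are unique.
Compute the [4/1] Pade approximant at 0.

Taylor coefficients needed (expand at 0): a_0 = 375/121, a_1 = 11250/1331, a_2 = 225000/14641, a_3 = 3750000/161051, a_4 = 56250000/1771561, a_5 = 787500000/19487171.
Write the denominator as Q(η) = 1 + q1*η. Requiring Q*f - P = O(η^6) with deg P <= 4 kills the coefficients of η^5..η^5 in Q*f:
  η^5: a_5 + q1*a_4 = 0, i.e. 787500000/19487171 + (56250000/1771561)*q1 = 0.
Solving this linear system: q1 = -14/11.
The numerator is Q*f truncated at degree 4: P0 = a_0 = 375/121; P1 = a_1 + q1*a_0 = 6000/1331; P2 = a_2 + q1*a_1 = 67500/14641; P3 = a_3 + q1*a_2 = 600000/161051; P4 = a_4 + q1*a_3 = 3750000/1771561.

The Pade approximant has numerator coefficients [375/121, 6000/1331, 67500/14641, 600000/161051, 3750000/1771561]; denominator coefficients [1, -14/11].


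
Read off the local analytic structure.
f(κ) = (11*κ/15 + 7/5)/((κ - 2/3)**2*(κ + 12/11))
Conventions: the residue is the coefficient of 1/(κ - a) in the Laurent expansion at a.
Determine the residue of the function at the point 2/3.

The residue is -3267/16820.

At the order-2 pole 2/3 set g(κ) = (κ - (2/3))^2*f(κ) = (11*κ/15 + 7/5)/(κ + 12/11).
Order-2 pole: residue = g'(a); g'(2/3) = -3267/16820, so the residue is -3267/16820.


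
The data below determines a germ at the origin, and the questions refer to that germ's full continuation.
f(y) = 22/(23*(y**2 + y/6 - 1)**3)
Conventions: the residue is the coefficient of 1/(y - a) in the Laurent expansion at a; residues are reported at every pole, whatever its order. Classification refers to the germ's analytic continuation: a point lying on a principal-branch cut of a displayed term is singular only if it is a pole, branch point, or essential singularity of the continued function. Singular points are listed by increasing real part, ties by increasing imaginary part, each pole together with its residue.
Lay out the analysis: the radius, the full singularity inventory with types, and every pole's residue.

Radius of convergence at 0: -1/12 + (1/12)*sqrt(145).
At -1/12 - (1/12)*sqrt(145): a pole of order 3; residue -(1026432/70118375)*sqrt(145).
At -1/12 + (1/12)*sqrt(145): a pole of order 3; residue (1026432/70118375)*sqrt(145).

Denominator factor (y**2 + y/6 - 1)^3: discriminant 145/36, real irrational roots -1/12 + (1/12)*sqrt(145) and -1/12 - (1/12)*sqrt(145); poles of order 3, moduli -1/12 + (1/12)*sqrt(145) and 1/12 + (1/12)*sqrt(145).
The radius of convergence is the smallest modulus among the singular points: -1/12 + (1/12)*sqrt(145).
The factor y**2 + y/6 - 1 splits as (y - a)(y - a') with a = -1/12 - (1/12)*sqrt(145), a' = -1/12 + (1/12)*sqrt(145). At the order-3 pole a set g(y) = (y - a)^3*f(y) = [22/23] / (y - a')^3.
Order-3 pole: residue = g''(a)/2; g''(-1/12 - (1/12)*sqrt(145)) = -(2052864/70118375)*sqrt(145), so the residue is -(1026432/70118375)*sqrt(145).
The factor y**2 + y/6 - 1 splits as (y - a)(y - a') with a = -1/12 + (1/12)*sqrt(145), a' = -1/12 - (1/12)*sqrt(145). At the order-3 pole a set g(y) = (y - a)^3*f(y) = [22/23] / (y - a')^3.
Order-3 pole: residue = g''(a)/2; g''(-1/12 + (1/12)*sqrt(145)) = (2052864/70118375)*sqrt(145), so the residue is (1026432/70118375)*sqrt(145).
List the singular points by increasing real part (a conjugate pair: the negative imaginary part first).


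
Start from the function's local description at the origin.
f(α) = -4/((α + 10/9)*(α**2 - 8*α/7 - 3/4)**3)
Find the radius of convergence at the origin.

The radius of convergence is -4/7 + (1/14)*sqrt(211).

Denominator factor (α**2 - 8*α/7 - 3/4)^3: discriminant 211/49, real irrational roots 4/7 + (1/14)*sqrt(211) and 4/7 - (1/14)*sqrt(211); poles of order 3, moduli 4/7 + (1/14)*sqrt(211) and -4/7 + (1/14)*sqrt(211).
Denominator factor (α + 10/9): pole of order 1 at -10/9, modulus 10/9.
The radius of convergence is the smallest modulus among the singular points: -4/7 + (1/14)*sqrt(211).


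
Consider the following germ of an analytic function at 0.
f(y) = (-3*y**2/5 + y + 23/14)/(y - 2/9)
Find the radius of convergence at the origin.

The radius of convergence is 2/9.

Denominator factor (y - 2/9): pole of order 1 at 2/9, modulus 2/9.
The radius of convergence is the smallest modulus among the singular points: 2/9.


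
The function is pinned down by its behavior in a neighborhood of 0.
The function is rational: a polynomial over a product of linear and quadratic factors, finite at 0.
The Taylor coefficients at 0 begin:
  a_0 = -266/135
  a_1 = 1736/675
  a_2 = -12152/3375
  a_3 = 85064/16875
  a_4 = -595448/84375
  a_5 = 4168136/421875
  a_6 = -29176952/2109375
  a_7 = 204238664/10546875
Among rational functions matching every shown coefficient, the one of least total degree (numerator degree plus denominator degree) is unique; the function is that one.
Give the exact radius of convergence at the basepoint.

The radius of convergence is 5/7.

No rational of total degree below 2 reproduces all 8 coefficients; solving the [1/1] Pade equations on them gives f(λ) = (-2*λ/15 - 38/27)/(λ + 5/7), whose expansion matches every shown term.
Denominator factor (λ + 5/7): pole of order 1 at -5/7, modulus 5/7.
The radius of convergence is the smallest modulus among the singular points: 5/7.


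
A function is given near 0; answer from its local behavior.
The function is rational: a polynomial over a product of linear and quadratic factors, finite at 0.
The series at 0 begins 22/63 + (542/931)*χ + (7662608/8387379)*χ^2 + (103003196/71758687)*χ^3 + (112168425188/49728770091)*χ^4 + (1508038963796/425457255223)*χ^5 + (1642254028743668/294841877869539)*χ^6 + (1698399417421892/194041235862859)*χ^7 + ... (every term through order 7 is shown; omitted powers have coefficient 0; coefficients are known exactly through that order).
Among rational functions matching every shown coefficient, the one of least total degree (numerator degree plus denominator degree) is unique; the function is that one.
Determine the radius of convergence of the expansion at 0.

No rational of total degree below 4 reproduces all 8 coefficients; solving the [2/2] Pade equations on them gives f(χ) = (-χ**2/39 - 2*χ/19 + 11/9)/((χ - 11/2)*(χ - 7/11)), whose expansion matches every shown term.
Denominator factor (χ - 7/11): pole of order 1 at 7/11, modulus 7/11.
Denominator factor (χ - 11/2): pole of order 1 at 11/2, modulus 11/2.
The radius of convergence is the smallest modulus among the singular points: 7/11.

The radius of convergence is 7/11.


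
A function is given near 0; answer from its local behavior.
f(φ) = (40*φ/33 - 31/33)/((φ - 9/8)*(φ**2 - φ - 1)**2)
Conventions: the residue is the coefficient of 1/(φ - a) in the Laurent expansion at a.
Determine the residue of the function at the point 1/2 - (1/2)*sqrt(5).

The residue is -28672/99825 + (19312/99825)*sqrt(5).

The factor φ**2 - φ - 1 splits as (φ - a)(φ - a') with a = 1/2 - (1/2)*sqrt(5), a' = 1/2 + (1/2)*sqrt(5). At the order-2 pole a set g(φ) = (φ - a)^2*f(φ) = [(40*φ/33 - 31/33)/(φ - 9/8)] / (φ - a')^2.
Order-2 pole: residue = g'(a); g'(1/2 - (1/2)*sqrt(5)) = -28672/99825 + (19312/99825)*sqrt(5), so the residue is -28672/99825 + (19312/99825)*sqrt(5).


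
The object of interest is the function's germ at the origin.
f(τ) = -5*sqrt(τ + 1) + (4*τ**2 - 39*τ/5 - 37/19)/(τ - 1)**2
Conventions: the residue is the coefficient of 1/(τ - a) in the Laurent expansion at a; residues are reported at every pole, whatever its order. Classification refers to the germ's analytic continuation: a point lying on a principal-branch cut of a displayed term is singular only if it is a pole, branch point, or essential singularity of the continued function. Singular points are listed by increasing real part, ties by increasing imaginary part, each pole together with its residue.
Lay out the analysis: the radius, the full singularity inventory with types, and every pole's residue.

Radius of convergence at 0: 1.
At -1: an algebraic (square-root) branch point.
At 1: a pole of order 2; residue 1/5.

Denominator factor (τ - 1)^2: pole of order 2 at 1, modulus 1.
Branch term (-5)*sqrt(1 - τ/(-1)): its argument vanishes at τ = -1, a square-root branch point, modulus 1.
The radius of convergence is the smallest modulus among the singular points: 1.
The branch term is analytic at 1 and contributes nothing to the residue; only the rational part matters.
At the order-2 pole 1 set g(τ) = (τ - (1))^2*(rational part) = 4*τ**2 - 39*τ/5 - 37/19.
Order-2 pole: residue = g'(a); g'(1) = 1/5, so the residue is 1/5.
List the singular points by increasing real part (a conjugate pair: the negative imaginary part first).


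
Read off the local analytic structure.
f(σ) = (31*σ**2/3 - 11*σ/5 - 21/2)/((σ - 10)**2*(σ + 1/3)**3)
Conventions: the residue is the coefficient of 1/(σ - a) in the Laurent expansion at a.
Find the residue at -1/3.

The residue is 720639/9235210.

At the order-3 pole -1/3 set g(σ) = (σ - (-1/3))^3*f(σ) = (31*σ**2/3 - 11*σ/5 - 21/2)/(σ - 10)**2.
Order-3 pole: residue = g''(a)/2; g''(-1/3) = 720639/4617605, so the residue is 720639/9235210.


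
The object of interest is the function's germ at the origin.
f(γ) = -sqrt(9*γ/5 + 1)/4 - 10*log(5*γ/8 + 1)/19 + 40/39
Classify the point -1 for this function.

There is no denominator, hence no pole anywhere.
Branch term log(1 - γ/(-8/5)): argument at -1 is 3/8, nonzero, so -1 is not its branch point (a point on a principal cut is still regular for the continued germ).
Branch term sqrt(1 - γ/(-5/9)): argument at -1 is -4/5, nonzero, so -1 is not its branch point (a point on a principal cut is still regular for the continued germ).
So the germ continues analytically to -1.

The point is a regular point.


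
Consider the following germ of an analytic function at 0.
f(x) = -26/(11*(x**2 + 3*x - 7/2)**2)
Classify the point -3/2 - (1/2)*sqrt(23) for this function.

The denominator factor x**2 + 3*x - 7/2 vanishes at -3/2 - (1/2)*sqrt(23) and appears to the power 2; the numerator there equals -26/11, nonzero, and no other factor vanishes.
Hence a pole whose order is the multiplicity, 2.

The point is a pole of order 2.


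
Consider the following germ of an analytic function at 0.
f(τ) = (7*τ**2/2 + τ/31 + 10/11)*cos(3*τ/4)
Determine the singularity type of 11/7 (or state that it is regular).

The point is a regular point.

There is no denominator, hence no pole anywhere.
The factor cos(3*τ/4) is entire.
So the germ continues analytically to 11/7.


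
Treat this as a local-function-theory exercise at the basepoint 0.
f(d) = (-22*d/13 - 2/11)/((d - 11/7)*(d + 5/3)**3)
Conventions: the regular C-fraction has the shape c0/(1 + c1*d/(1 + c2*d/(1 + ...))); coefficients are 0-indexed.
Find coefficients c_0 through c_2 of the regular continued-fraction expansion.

The regular C-fraction coefficients are [378/15125, -5823/715, 391097/42055].

Taylor coefficients (expand at 0): a_0 = 378/15125, a_1 = 2201094/10814375, a_2 = -139897044/594790625.
c0 = a_0 = 378/15125. Peel one level at a time: if S = 1 + c*d/S' with S'(0) = 1, then c is the d-coefficient of S and S' = c*d/(S - 1).
S_1 = c0/f = 1 + (-5823/715)*d + (3519873/46475)*d^2 + ...; c1 = -5823/715.
S_2 = c1*d/(S_1 - 1) = 1 + (391097/42055)*d + ...; c2 = 391097/42055.


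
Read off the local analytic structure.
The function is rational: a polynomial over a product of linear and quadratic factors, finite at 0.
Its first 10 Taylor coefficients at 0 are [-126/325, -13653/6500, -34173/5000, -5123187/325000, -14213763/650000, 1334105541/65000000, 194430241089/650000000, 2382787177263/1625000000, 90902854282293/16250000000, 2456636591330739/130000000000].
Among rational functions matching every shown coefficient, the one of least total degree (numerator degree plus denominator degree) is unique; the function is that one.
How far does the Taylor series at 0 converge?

No rational of total degree below 8 reproduces all 10 coefficients; solving the [1/7] Pade equations on them gives f(κ) = (28/39 - 5*κ/2)/((κ - 2/3)**3*(κ**2 + 11*κ/2 - 5/2)**2), whose expansion matches every shown term.
Denominator factor (κ**2 + 11*κ/2 - 5/2)^2: discriminant 161/4, real irrational roots -11/4 + (1/4)*sqrt(161) and -11/4 - (1/4)*sqrt(161); poles of order 2, moduli -11/4 + (1/4)*sqrt(161) and 11/4 + (1/4)*sqrt(161).
Denominator factor (κ - 2/3)^3: pole of order 3 at 2/3, modulus 2/3.
The radius of convergence is the smallest modulus among the singular points: -11/4 + (1/4)*sqrt(161).

The radius of convergence is -11/4 + (1/4)*sqrt(161).


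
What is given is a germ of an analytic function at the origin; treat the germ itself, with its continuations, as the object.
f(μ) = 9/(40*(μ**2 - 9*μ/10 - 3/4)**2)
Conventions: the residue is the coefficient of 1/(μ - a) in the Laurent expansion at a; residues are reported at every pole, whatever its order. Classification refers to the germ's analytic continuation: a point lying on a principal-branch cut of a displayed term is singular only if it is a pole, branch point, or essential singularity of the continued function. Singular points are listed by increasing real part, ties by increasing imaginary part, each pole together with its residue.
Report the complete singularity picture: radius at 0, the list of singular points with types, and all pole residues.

Denominator factor (μ**2 - 9*μ/10 - 3/4)^2: discriminant 381/100, real irrational roots 9/20 + (1/20)*sqrt(381) and 9/20 - (1/20)*sqrt(381); poles of order 2, moduli 9/20 + (1/20)*sqrt(381) and -9/20 + (1/20)*sqrt(381).
The radius of convergence is the smallest modulus among the singular points: -9/20 + (1/20)*sqrt(381).
The factor μ**2 - 9*μ/10 - 3/4 splits as (μ - a)(μ - a') with a = 9/20 - (1/20)*sqrt(381), a' = 9/20 + (1/20)*sqrt(381). At the order-2 pole a set g(μ) = (μ - a)^2*f(μ) = [9/40] / (μ - a')^2.
Order-2 pole: residue = g'(a); g'(9/20 - (1/20)*sqrt(381)) = (50/16129)*sqrt(381), so the residue is (50/16129)*sqrt(381).
The factor μ**2 - 9*μ/10 - 3/4 splits as (μ - a)(μ - a') with a = 9/20 + (1/20)*sqrt(381), a' = 9/20 - (1/20)*sqrt(381). At the order-2 pole a set g(μ) = (μ - a)^2*f(μ) = [9/40] / (μ - a')^2.
Order-2 pole: residue = g'(a); g'(9/20 + (1/20)*sqrt(381)) = -(50/16129)*sqrt(381), so the residue is -(50/16129)*sqrt(381).
List the singular points by increasing real part (a conjugate pair: the negative imaginary part first).

Radius of convergence at 0: -9/20 + (1/20)*sqrt(381).
At 9/20 - (1/20)*sqrt(381): a pole of order 2; residue (50/16129)*sqrt(381).
At 9/20 + (1/20)*sqrt(381): a pole of order 2; residue -(50/16129)*sqrt(381).


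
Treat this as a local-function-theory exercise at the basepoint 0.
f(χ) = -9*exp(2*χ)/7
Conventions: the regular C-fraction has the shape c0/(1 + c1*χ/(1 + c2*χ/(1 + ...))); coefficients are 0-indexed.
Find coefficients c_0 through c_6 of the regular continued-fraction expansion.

The regular C-fraction coefficients are [-9/7, -2, 1, -1/3, 1/3, -1/5, 1/5].

Taylor coefficients (expand at 0): a_0 = -9/7, a_1 = -18/7, a_2 = -18/7, a_3 = -12/7, a_4 = -6/7, a_5 = -12/35, a_6 = -4/35.
c0 = a_0 = -9/7. Peel one level at a time: if S = 1 + c*χ/S' with S'(0) = 1, then c is the χ-coefficient of S and S' = c*χ/(S - 1).
S_1 = c0/f = 1 + (-2)*χ + (2)*χ^2 + ...; c1 = -2.
S_2 = c1*χ/(S_1 - 1) = 1 + (1)*χ + (1/3)*χ^2 + ...; c2 = 1.
S_3 = c2*χ/(S_2 - 1) = 1 + (-1/3)*χ + (1/9)*χ^2 + ...; c3 = -1/3.
S_4 = c3*χ/(S_3 - 1) = 1 + (1/3)*χ + (1/15)*χ^2 + ...; c4 = 1/3.
S_5 = c4*χ/(S_4 - 1) = 1 + (-1/5)*χ + (1/25)*χ^2 + ...; c5 = -1/5.
S_6 = c5*χ/(S_5 - 1) = 1 + (1/5)*χ + ...; c6 = 1/5.


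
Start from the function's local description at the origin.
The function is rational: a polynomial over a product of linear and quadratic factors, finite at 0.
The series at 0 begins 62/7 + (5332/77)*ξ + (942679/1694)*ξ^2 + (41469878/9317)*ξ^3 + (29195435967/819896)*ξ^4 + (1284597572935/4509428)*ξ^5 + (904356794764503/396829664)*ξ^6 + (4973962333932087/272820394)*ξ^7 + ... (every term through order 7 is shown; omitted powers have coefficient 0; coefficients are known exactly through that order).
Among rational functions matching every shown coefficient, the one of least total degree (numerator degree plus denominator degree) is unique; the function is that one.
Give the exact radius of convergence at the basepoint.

No rational of total degree below 3 reproduces all 8 coefficients; solving the [0/3] Pade equations on them gives f(ξ) = 31/(7*(ξ - 1/8)*(ξ**2 - 8*ξ/11 - 4)), whose expansion matches every shown term.
Denominator factor (ξ - 1/8): pole of order 1 at 1/8, modulus 1/8.
Denominator factor (ξ**2 - 8*ξ/11 - 4): discriminant 2000/121, real irrational roots 4/11 + (10/11)*sqrt(5) and 4/11 - (10/11)*sqrt(5); poles of order 1, moduli 4/11 + (10/11)*sqrt(5) and -4/11 + (10/11)*sqrt(5).
The radius of convergence is the smallest modulus among the singular points: 1/8.

The radius of convergence is 1/8.


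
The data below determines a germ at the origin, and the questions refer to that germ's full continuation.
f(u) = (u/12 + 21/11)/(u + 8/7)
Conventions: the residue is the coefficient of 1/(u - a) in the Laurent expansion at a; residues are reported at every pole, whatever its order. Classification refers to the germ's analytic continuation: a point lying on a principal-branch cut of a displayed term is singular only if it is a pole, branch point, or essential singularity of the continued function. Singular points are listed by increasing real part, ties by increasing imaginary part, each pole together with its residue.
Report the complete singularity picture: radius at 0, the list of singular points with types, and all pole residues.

Radius of convergence at 0: 8/7.
At -8/7: a pole of order 1; residue 419/231.

Denominator factor (u + 8/7): pole of order 1 at -8/7, modulus 8/7.
The radius of convergence is the smallest modulus among the singular points: 8/7.
At the order-1 pole -8/7 set g(u) = (u - (-8/7))*f(u) = u/12 + 21/11.
Simple pole: residue = g(a) at a = -8/7, which is 419/231.


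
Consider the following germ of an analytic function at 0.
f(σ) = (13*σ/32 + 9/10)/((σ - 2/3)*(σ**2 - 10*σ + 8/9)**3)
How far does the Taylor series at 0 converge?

Denominator factor (σ - 2/3): pole of order 1 at 2/3, modulus 2/3.
Denominator factor (σ**2 - 10*σ + 8/9)^3: discriminant 868/9, real irrational roots 5 + (1/3)*sqrt(217) and 5 - (1/3)*sqrt(217); poles of order 3, moduli 5 + (1/3)*sqrt(217) and 5 - (1/3)*sqrt(217).
The radius of convergence is the smallest modulus among the singular points: 5 - (1/3)*sqrt(217).

The radius of convergence is 5 - (1/3)*sqrt(217).
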